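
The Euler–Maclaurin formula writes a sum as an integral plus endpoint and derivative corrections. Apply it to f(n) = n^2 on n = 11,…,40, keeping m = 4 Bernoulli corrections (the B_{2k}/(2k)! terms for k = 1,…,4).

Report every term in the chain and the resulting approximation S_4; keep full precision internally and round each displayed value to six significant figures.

S_4 ≈ 21755.0

Integral: ∫_11^40 x^2 dx = 20889.7.
Boundary: ½(f(11) + f(40)) = ½(121.000 + 1600.00) = 860.500.
Integral + boundary = 21750.2.
Correction k=1: B_{2}/2! · (f^{(1)}(40) − f^{(1)}(11)) = 1/12 · (80.0000 − 22.0000) = 4.83333.
Running total after k=1: 21755.0.
Correction k=2: B_{4}/4! · (f^{(3)}(40) − f^{(3)}(11)) = −1/720 · (0.00000 − 0.00000) = 0.00000.
Running total after k=2: 21755.0.
Correction k=3: B_{6}/6! · (f^{(5)}(40) − f^{(5)}(11)) = 1/30240 · (0.00000 − 0.00000) = 0.00000.
Running total after k=3: 21755.0.
Correction k=4: B_{8}/8! · (f^{(7)}(40) − f^{(7)}(11)) = −1/1209600 · (0.00000 − 0.00000) = 0.00000.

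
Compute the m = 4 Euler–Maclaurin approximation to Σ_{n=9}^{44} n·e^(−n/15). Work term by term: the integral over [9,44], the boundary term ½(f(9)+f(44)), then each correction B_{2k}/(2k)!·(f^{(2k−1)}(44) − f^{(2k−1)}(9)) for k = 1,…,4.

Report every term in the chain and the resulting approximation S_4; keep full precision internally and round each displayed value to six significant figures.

∫_9^44 x·e^(−x/15) dx evaluates to 150.473.
Endpoint term: (f(9) + f(44))/2 = (4.93930 + 2.34165)/2 = 3.64048.
Running total after boundary: 154.114.
Correction k=1: B_{2}/2! · (f^{(1)}(44) − f^{(1)}(9)) = 1/12 · (-0.102891 − 0.219525) = -0.0268679.
After k=1: 154.087.
Correction k=2: B_{4}/4! · (f^{(3)}(44) − f^{(3)}(9)) = −1/720 · (1.57687e-05 − 0.00585399) = 8.10864e-06.
After k=2: 154.087.
Correction k=3: B_{6}/6! · (f^{(5)}(44) − f^{(5)}(9)) = 1/30240 · (2.17258e-06 − 4.76992e-05) = -1.50551e-09.
After k=3: 154.087.
Correction k=4: B_{8}/8! · (f^{(7)}(44) − f^{(7)}(9)) = −1/1209600 · (1.90003e-08 − 3.08358e-07) = 2.39218e-13.

S_4 ≈ 154.087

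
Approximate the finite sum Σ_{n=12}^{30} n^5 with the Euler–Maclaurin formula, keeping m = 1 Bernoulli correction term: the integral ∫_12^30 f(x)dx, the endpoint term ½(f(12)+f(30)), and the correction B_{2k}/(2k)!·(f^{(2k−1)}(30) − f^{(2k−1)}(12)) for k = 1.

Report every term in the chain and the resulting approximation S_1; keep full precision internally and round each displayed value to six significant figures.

S_1 ≈ 1.33606e+08

The integral term ∫_12^30 x^5 dx = 1.21002e+08.
Endpoint term: (f(12) + f(30))/2 = (248832 + 2.43000e+07)/2 = 1.22744e+07.
Running total after boundary: 1.33277e+08.
Correction k=1: B_{2}/2! · (f^{(1)}(30) − f^{(1)}(12)) = 1/12 · (4.05000e+06 − 103680) = 328860.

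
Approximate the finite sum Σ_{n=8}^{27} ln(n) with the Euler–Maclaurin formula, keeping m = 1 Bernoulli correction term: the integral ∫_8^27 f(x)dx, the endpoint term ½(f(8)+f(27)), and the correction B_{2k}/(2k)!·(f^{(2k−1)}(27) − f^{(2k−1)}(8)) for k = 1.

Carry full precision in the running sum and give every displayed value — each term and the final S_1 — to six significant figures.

The integral term ∫_8^27 ln(x) dx = 53.3521.
½[f(8) + f(27)] = ½[2.07944 + 3.29584] = 2.68764.
Integral + boundary = 56.0397.
k=1: B_{2}/(2)! × [f^{(1)}(27) − f^{(1)}(8)] = 1/12 × (0.0370370 − 0.125000) = -0.00733025.

S_1 ≈ 56.0324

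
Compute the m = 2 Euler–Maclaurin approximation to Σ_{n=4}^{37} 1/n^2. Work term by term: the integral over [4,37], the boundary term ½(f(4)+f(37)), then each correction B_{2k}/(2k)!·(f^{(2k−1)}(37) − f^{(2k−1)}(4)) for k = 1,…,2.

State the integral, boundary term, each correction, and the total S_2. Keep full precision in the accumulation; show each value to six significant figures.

S_2 ≈ 0.257157

Integral: ∫_4^37 1/x^2 dx = 0.222973.
Endpoint term: (f(4) + f(37))/2 = (0.0625000 + 0.000730460)/2 = 0.0316152.
Running total after boundary: 0.254588.
Order-1 term: 1/12 · (-3.94843e-05 − (-0.0312500)) = 0.00260088.
Running total after k=1: 0.257189.
Order-2 term: −1/720 · (-3.46101e-07 − (-0.0234375)) = -3.25516e-05.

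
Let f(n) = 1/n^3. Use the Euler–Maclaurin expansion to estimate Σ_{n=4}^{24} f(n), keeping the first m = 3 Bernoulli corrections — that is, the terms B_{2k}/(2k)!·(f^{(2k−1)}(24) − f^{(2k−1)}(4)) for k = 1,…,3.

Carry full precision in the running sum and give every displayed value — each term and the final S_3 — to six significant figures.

Integral: ∫_4^24 1/x^3 dx = 0.0303819.
Endpoint term: (f(4) + f(24))/2 = (0.0156250 + 7.23380e-05)/2 = 0.00784867.
Integral + boundary = 0.0382306.
Correction k=1: B_{2}/2! · (f^{(1)}(24) − f^{(1)}(4)) = 1/12 · (-9.04225e-06 − (-0.0117188)) = 0.000975809.
Running total after k=1: 0.0392064.
Correction k=2: B_{4}/4! · (f^{(3)}(24) − f^{(3)}(4)) = −1/720 · (-3.13967e-07 − (-0.0146484)) = -2.03446e-05.
Running total after k=2: 0.0391861.
Correction k=3: B_{6}/6! · (f^{(5)}(24) − f^{(5)}(4)) = 1/30240 · (-2.28934e-08 − (-0.0384521)) = 1.27156e-06.

S_3 ≈ 0.0391873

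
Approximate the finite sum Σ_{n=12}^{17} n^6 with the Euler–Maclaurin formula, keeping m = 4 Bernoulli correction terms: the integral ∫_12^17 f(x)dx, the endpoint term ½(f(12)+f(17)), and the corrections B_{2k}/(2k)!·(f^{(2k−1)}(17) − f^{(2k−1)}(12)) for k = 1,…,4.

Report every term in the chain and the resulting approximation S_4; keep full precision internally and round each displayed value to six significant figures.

∫_12^17 x^6 dx evaluates to 5.35010e+07.
½[f(12) + f(17)] = ½[2.98598e+06 + 2.41376e+07] = 1.35618e+07.
Running total after boundary: 6.70628e+07.
Order-1 term: 1/12 · (8.51914e+06 − 1.49299e+06) = 585512.
Partial sum through k=1: 6.76483e+07.
Order-2 term: −1/720 · (589560 − 207360) = -530.833.
Partial sum through k=2: 6.76477e+07.
Order-3 term: 1/30240 · (12240.0 − 8640.00) = 0.119048.
Partial sum through k=3: 6.76477e+07.
Order-4 term: −1/1209600 · (0.00000 − 0.00000) = 0.00000.

S_4 ≈ 6.76477e+07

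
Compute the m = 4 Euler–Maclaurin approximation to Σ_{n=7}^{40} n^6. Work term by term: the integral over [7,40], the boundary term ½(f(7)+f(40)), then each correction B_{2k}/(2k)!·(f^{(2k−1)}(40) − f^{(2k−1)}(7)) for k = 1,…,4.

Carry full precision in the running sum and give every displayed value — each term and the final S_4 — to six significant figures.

S_4 ≈ 2.55048e+10

The integral term ∫_7^40 x^6 dx = 2.34056e+10.
Endpoint term: (f(7) + f(40))/2 = (117649 + 4.09600e+09)/2 = 2.04806e+09.
Integral + boundary = 2.54537e+10.
Order-1 term: 1/12 · (6.14400e+08 − 100842) = 5.11916e+07.
After k=1: 2.55048e+10.
Order-2 term: −1/720 · (7.68000e+06 − 41160.0) = -10609.5.
After k=2: 2.55048e+10.
Order-3 term: 1/30240 · (28800.0 − 5040.00) = 0.785714.
After k=3: 2.55048e+10.
Order-4 term: −1/1209600 · (0.00000 − 0.00000) = 0.00000.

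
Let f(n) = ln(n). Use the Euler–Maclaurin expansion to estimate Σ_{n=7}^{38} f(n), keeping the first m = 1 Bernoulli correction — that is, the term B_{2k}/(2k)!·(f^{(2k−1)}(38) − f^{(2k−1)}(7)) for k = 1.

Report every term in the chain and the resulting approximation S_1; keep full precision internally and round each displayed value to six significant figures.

S_1 ≈ 96.3889

∫_7^38 ln(x) dx evaluates to 93.6069.
Boundary: ½(f(7) + f(38)) = ½(1.94591 + 3.63759) = 2.79175.
Running total after boundary: 96.3987.
Correction k=1: B_{2}/2! · (f^{(1)}(38) − f^{(1)}(7)) = 1/12 · (0.0263158 − 0.142857) = -0.00971178.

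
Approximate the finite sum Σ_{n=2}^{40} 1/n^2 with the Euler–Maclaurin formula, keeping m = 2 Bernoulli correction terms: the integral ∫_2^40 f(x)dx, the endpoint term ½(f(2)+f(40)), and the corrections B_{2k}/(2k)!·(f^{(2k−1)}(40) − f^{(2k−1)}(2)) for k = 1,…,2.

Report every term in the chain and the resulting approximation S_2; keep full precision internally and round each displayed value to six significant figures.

S_2 ≈ 0.620102

The integral term ∫_2^40 1/x^2 dx = 0.475000.
Boundary: ½(f(2) + f(40)) = ½(0.250000 + 0.000625000) = 0.125312.
Integral + boundary = 0.600313.
k=1: B_{2}/(2)! × [f^{(1)}(40) − f^{(1)}(2)] = 1/12 × (-3.12500e-05 − (-0.250000)) = 0.0208307.
After k=1: 0.621143.
k=2: B_{4}/(4)! × [f^{(3)}(40) − f^{(3)}(2)] = −1/720 × (-2.34375e-07 − (-0.750000)) = -0.00104167.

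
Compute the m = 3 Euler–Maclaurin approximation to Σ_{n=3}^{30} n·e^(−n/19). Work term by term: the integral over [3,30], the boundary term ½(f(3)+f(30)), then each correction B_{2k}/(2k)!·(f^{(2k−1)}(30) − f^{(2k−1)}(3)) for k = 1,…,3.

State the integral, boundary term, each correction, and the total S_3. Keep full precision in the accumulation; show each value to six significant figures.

S_3 ≈ 169.286

Integral: ∫_3^30 x·e^(−x/19) dx = 164.982.
½[f(3) + f(30)] = ½[2.56182 + 6.18576] = 4.37379.
So far: 169.356.
Order-1 term: 1/12 · (-0.119374 − 0.719107) = -0.0698735.
Partial sum through k=1: 169.286.
Order-2 term: −1/720 · (0.000811661 − 0.00672295) = 8.21013e-06.
Partial sum through k=2: 169.286.
Order-3 term: 1/30240 · (5.41274e-06 − 3.17283e-05) = -8.70224e-10.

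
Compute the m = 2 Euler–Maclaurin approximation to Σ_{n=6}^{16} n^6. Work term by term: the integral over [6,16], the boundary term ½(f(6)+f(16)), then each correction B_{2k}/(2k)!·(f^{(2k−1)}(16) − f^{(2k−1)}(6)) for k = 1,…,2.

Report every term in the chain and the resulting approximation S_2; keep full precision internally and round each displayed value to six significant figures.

The integral term ∫_6^16 x^6 dx = 3.83079e+07.
Boundary: ½(f(6) + f(16)) = ½(46656.0 + 1.67772e+07) = 8.41194e+06.
Integral + boundary = 4.67199e+07.
Correction k=1: B_{2}/2! · (f^{(1)}(16) − f^{(1)}(6)) = 1/12 · (6.29146e+06 − 46656.0) = 520400.
After k=1: 4.72403e+07.
Correction k=2: B_{4}/4! · (f^{(3)}(16) − f^{(3)}(6)) = −1/720 · (491520 − 25920.0) = -646.667.

S_2 ≈ 4.72396e+07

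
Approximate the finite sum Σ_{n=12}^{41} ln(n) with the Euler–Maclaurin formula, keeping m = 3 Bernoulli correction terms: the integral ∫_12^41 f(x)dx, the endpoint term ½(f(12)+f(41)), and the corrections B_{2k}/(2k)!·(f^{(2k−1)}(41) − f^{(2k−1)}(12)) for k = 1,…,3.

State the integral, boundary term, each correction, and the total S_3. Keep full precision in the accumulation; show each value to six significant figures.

Integral: ∫_12^41 ln(x) dx = 93.4376.
½[f(12) + f(41)] = ½[2.48491 + 3.71357] = 3.09924.
So far: 96.5368.
Correction k=1: B_{2}/2! · (f^{(1)}(41) − f^{(1)}(12)) = 1/12 · (0.0243902 − 0.0833333) = -0.00491192.
After k=1: 96.5319.
Correction k=2: B_{4}/4! · (f^{(3)}(41) − f^{(3)}(12)) = −1/720 · (2.90187e-05 − 0.00115741) = 1.56721e-06.
After k=2: 96.5319.
Correction k=3: B_{6}/6! · (f^{(5)}(41) − f^{(5)}(12)) = 1/30240 · (2.07153e-07 − 9.64506e-05) = -3.18265e-09.

S_3 ≈ 96.5319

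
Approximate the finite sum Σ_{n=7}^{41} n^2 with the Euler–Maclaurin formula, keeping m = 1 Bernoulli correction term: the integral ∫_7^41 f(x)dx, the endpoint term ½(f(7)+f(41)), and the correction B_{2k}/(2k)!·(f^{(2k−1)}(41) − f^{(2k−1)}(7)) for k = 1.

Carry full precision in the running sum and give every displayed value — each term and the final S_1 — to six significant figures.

S_1 ≈ 23730.0

The integral term ∫_7^41 x^2 dx = 22859.3.
½[f(7) + f(41)] = ½[49.0000 + 1681.00] = 865.000.
So far: 23724.3.
Order-1 term: 1/12 · (82.0000 − 14.0000) = 5.66667.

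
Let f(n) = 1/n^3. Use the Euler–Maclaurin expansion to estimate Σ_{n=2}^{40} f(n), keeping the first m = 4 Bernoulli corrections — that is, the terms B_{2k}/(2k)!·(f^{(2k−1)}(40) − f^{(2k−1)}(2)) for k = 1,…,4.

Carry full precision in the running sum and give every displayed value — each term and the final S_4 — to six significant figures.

S_4 ≈ 0.201697

Integral: ∫_2^40 1/x^3 dx = 0.124688.
Boundary: ½(f(2) + f(40)) = ½(0.125000 + 1.56250e-05) = 0.0625078.
Integral + boundary = 0.187195.
Correction k=1: B_{2}/2! · (f^{(1)}(40) − f^{(1)}(2)) = 1/12 · (-1.17187e-06 − (-0.187500)) = 0.0156249.
Running total after k=1: 0.202820.
Correction k=2: B_{4}/4! · (f^{(3)}(40) − f^{(3)}(2)) = −1/720 · (-1.46484e-08 − (-0.937500)) = -0.00130208.
Running total after k=2: 0.201518.
Correction k=3: B_{6}/6! · (f^{(5)}(40) − f^{(5)}(2)) = 1/30240 · (-3.84521e-10 − (-9.84375)) = 0.000325521.
Running total after k=3: 0.201844.
Correction k=4: B_{8}/8! · (f^{(7)}(40) − f^{(7)}(2)) = −1/1209600 · (-1.73035e-11 − (-177.188)) = -0.000146484.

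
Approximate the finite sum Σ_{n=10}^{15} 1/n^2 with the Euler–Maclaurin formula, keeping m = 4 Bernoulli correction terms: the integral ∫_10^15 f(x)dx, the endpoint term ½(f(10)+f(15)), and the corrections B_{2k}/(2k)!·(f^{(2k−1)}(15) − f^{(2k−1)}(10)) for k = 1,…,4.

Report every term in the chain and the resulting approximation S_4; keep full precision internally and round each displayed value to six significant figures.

The integral term ∫_10^15 1/x^2 dx = 0.0333333.
½[f(10) + f(15)] = ½[0.0100000 + 0.00444444] = 0.00722222.
Integral + boundary = 0.0405556.
Correction k=1: B_{2}/2! · (f^{(1)}(15) − f^{(1)}(10)) = 1/12 · (-0.000592593 − (-0.00200000)) = 0.000117284.
Running total after k=1: 0.0406728.
Correction k=2: B_{4}/4! · (f^{(3)}(15) − f^{(3)}(10)) = −1/720 · (-3.16049e-05 − (-0.000240000)) = -2.89438e-07.
Running total after k=2: 0.0406726.
Correction k=3: B_{6}/6! · (f^{(5)}(15) − f^{(5)}(10)) = 1/30240 · (-4.21399e-06 − (-7.20000e-05)) = 2.24160e-09.
Running total after k=3: 0.0406726.
Correction k=4: B_{8}/8! · (f^{(7)}(15) − f^{(7)}(10)) = −1/1209600 · (-1.04882e-06 − (-4.03200e-05)) = -3.24663e-11.

S_4 ≈ 0.0406726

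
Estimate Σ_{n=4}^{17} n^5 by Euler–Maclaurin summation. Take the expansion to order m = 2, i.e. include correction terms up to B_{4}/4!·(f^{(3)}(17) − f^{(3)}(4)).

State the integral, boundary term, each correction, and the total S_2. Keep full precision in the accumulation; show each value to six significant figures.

S_2 ≈ 4.76736e+06

∫_4^17 x^5 dx evaluates to 4.02225e+06.
Endpoint term: (f(4) + f(17))/2 = (1024.00 + 1.41986e+06)/2 = 710440.
Integral + boundary = 4.73269e+06.
Correction k=1: B_{2}/2! · (f^{(1)}(17) − f^{(1)}(4)) = 1/12 · (417605 − 1280.00) = 34693.8.
After k=1: 4.76738e+06.
Correction k=2: B_{4}/4! · (f^{(3)}(17) − f^{(3)}(4)) = −1/720 · (17340.0 − 960.000) = -22.7500.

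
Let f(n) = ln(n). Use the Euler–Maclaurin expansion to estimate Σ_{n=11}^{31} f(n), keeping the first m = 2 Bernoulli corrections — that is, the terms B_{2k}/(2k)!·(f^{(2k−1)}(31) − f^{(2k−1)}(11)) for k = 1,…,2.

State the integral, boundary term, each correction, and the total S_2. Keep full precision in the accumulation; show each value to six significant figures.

S_2 ≈ 62.9878

The integral term ∫_11^31 ln(x) dx = 60.0768.
Endpoint term: (f(11) + f(31))/2 = (2.39790 + 3.43399)/2 = 2.91594.
Running total after boundary: 62.9927.
Order-1 term: 1/12 · (0.0322581 − 0.0909091) = -0.00488759.
After k=1: 62.9878.
Order-2 term: −1/720 · (6.71344e-05 − 0.00150263) = 1.99374e-06.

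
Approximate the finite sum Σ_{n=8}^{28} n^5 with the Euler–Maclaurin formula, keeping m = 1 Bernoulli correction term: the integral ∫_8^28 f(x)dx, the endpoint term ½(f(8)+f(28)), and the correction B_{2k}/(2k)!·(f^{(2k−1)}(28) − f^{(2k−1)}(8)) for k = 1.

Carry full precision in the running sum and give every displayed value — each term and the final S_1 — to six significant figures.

∫_8^28 x^5 dx evaluates to 8.02714e+07.
½[f(8) + f(28)] = ½[32768.0 + 1.72104e+07] = 8.62157e+06.
Integral + boundary = 8.88929e+07.
k=1: B_{2}/(2)! × [f^{(1)}(28) − f^{(1)}(8)] = 1/12 × (3.07328e+06 − 20480.0) = 254400.

S_1 ≈ 8.91473e+07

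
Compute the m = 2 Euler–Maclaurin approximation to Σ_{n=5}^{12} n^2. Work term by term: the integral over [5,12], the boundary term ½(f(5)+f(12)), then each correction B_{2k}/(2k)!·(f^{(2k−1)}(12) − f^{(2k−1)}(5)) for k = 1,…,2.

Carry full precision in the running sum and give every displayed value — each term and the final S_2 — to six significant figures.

∫_5^12 x^2 dx evaluates to 534.333.
½[f(5) + f(12)] = ½[25.0000 + 144.000] = 84.5000.
Integral + boundary = 618.833.
k=1: B_{2}/(2)! × [f^{(1)}(12) − f^{(1)}(5)] = 1/12 × (24.0000 − 10.0000) = 1.16667.
After k=1: 620.000.
k=2: B_{4}/(4)! × [f^{(3)}(12) − f^{(3)}(5)] = −1/720 × (0.00000 − 0.00000) = 0.00000.

S_2 ≈ 620.000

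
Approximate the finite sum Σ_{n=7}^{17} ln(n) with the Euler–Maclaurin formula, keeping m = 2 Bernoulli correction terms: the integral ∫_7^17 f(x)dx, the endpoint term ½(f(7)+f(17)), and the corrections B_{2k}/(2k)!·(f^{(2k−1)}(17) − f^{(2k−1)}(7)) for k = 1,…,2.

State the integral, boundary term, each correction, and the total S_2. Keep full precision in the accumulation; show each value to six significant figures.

∫_7^17 ln(x) dx evaluates to 24.5433.
Boundary: ½(f(7) + f(17)) = ½(1.94591 + 2.83321) = 2.38956.
Integral + boundary = 26.9328.
Correction k=1: B_{2}/2! · (f^{(1)}(17) − f^{(1)}(7)) = 1/12 · (0.0588235 − 0.142857) = -0.00700280.
Partial sum through k=1: 26.9258.
Correction k=2: B_{4}/4! · (f^{(3)}(17) − f^{(3)}(7)) = −1/720 · (0.000407083 − 0.00583090) = 7.53308e-06.

S_2 ≈ 26.9258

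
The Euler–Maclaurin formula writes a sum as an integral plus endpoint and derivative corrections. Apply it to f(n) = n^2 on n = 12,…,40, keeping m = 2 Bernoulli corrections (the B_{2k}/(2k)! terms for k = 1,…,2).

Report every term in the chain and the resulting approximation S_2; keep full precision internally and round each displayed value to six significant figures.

∫_12^40 x^2 dx evaluates to 20757.3.
½[f(12) + f(40)] = ½[144.000 + 1600.00] = 872.000.
Integral + boundary = 21629.3.
Order-1 term: 1/12 · (80.0000 − 24.0000) = 4.66667.
After k=1: 21634.0.
Order-2 term: −1/720 · (0.00000 − 0.00000) = 0.00000.

S_2 ≈ 21634.0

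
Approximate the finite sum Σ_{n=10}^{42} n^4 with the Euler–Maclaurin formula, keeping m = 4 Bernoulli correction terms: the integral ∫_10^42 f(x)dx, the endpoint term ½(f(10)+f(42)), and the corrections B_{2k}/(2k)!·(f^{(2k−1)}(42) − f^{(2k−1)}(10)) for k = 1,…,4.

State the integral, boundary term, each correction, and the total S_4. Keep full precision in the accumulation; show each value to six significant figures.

S_4 ≈ 2.77035e+07

Integral: ∫_10^42 x^4 dx = 2.61182e+07.
Boundary: ½(f(10) + f(42)) = ½(10000.0 + 3.11170e+06) = 1.56085e+06.
Running total after boundary: 2.76791e+07.
Correction k=1: B_{2}/2! · (f^{(1)}(42) − f^{(1)}(10)) = 1/12 · (296352 − 4000.00) = 24362.7.
Running total after k=1: 2.77035e+07.
Correction k=2: B_{4}/4! · (f^{(3)}(42) − f^{(3)}(10)) = −1/720 · (1008.00 − 240.000) = -1.06667.
Running total after k=2: 2.77035e+07.
Correction k=3: B_{6}/6! · (f^{(5)}(42) − f^{(5)}(10)) = 1/30240 · (0.00000 − 0.00000) = 0.00000.
Running total after k=3: 2.77035e+07.
Correction k=4: B_{8}/8! · (f^{(7)}(42) − f^{(7)}(10)) = −1/1209600 · (0.00000 − 0.00000) = 0.00000.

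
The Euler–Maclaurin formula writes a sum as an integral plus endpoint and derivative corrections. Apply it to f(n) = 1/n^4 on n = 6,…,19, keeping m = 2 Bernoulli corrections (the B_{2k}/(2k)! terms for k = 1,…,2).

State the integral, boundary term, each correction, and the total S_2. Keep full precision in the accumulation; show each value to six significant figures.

Integral: ∫_6^19 1/x^4 dx = 0.00149461.
Endpoint term: (f(6) + f(19))/2 = (0.000771605 + 7.67336e-06)/2 = 0.000389639.
So far: 0.00188425.
Correction k=1: B_{2}/2! · (f^{(1)}(19) − f^{(1)}(6)) = 1/12 · (-1.61544e-06 − (-0.000514403)) = 4.27323e-05.
Partial sum through k=1: 0.00192698.
Correction k=2: B_{4}/4! · (f^{(3)}(19) − f^{(3)}(6)) = −1/720 · (-1.34247e-07 − (-0.000428669)) = -5.95188e-07.

S_2 ≈ 0.00192639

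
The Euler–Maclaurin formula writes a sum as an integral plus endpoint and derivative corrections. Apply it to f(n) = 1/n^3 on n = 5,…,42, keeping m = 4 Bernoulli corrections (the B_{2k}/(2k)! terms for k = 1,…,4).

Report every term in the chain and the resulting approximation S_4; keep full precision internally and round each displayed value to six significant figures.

The integral term ∫_5^42 1/x^3 dx = 0.0197166.
½[f(5) + f(42)] = ½[0.00800000 + 1.34975e-05] = 0.00400675.
So far: 0.0237233.
Correction k=1: B_{2}/2! · (f^{(1)}(42) − f^{(1)}(5)) = 1/12 · (-9.64104e-07 − (-0.00480000)) = 0.000399920.
Partial sum through k=1: 0.0241232.
Correction k=2: B_{4}/4! · (f^{(3)}(42) − f^{(3)}(5)) = −1/720 · (-1.09309e-08 − (-0.00384000)) = -5.33332e-06.
Partial sum through k=2: 0.0241179.
Correction k=3: B_{6}/6! · (f^{(5)}(42) − f^{(5)}(5)) = 1/30240 · (-2.60259e-10 − (-0.00645120)) = 2.13333e-07.
Partial sum through k=3: 0.0241181.
Correction k=4: B_{8}/8! · (f^{(7)}(42) − f^{(7)}(5)) = −1/1209600 · (-1.06228e-11 − (-0.0185795)) = -1.53600e-08.

S_4 ≈ 0.0241181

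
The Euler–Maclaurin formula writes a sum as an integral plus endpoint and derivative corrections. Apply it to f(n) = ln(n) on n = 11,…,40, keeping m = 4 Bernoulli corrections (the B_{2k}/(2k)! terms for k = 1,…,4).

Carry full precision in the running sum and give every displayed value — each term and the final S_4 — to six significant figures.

S_4 ≈ 95.2162

Integral: ∫_11^40 ln(x) dx = 92.1783.
Endpoint term: (f(11) + f(40))/2 = (2.39790 + 3.68888)/2 = 3.04339.
So far: 95.2217.
k=1: B_{2}/(2)! × [f^{(1)}(40) − f^{(1)}(11)] = 1/12 × (0.0250000 − 0.0909091) = -0.00549242.
After k=1: 95.2162.
k=2: B_{4}/(4)! × [f^{(3)}(40) − f^{(3)}(11)] = −1/720 × (3.12500e-05 − 0.00150263) = 2.04358e-06.
After k=2: 95.2162.
k=3: B_{6}/(6)! × [f^{(5)}(40) − f^{(5)}(11)] = 1/30240 × (2.34375e-07 − 0.000149021) = -4.92020e-09.
After k=3: 95.2162.
k=4: B_{8}/(8)! × [f^{(7)}(40) − f^{(7)}(11)] = −1/1209600 × (4.39453e-09 − 3.69474e-05) = 3.05415e-11.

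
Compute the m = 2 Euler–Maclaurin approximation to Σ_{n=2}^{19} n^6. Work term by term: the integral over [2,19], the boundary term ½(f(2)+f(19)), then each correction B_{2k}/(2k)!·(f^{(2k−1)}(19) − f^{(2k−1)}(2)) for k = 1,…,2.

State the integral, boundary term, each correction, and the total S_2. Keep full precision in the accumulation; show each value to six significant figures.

S_2 ≈ 1.52456e+08

The integral term ∫_2^19 x^6 dx = 1.27696e+08.
Endpoint term: (f(2) + f(19))/2 = (64.0000 + 4.70459e+07)/2 = 2.35230e+07.
Integral + boundary = 1.51219e+08.
Order-1 term: 1/12 · (1.48566e+07 − 192.000) = 1.23803e+06.
Partial sum through k=1: 1.52457e+08.
Order-2 term: −1/720 · (823080 − 960.000) = -1141.83.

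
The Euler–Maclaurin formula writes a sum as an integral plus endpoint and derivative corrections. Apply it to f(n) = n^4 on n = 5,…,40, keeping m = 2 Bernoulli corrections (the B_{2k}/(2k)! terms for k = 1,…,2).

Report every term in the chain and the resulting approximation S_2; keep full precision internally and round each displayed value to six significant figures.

S_2 ≈ 2.17810e+07

Integral: ∫_5^40 x^4 dx = 2.04794e+07.
Boundary: ½(f(5) + f(40)) = ½(625.000 + 2.56000e+06) = 1.28031e+06.
Integral + boundary = 2.17597e+07.
Order-1 term: 1/12 · (256000 − 500.000) = 21291.7.
After k=1: 2.17810e+07.
Order-2 term: −1/720 · (960.000 − 120.000) = -1.16667.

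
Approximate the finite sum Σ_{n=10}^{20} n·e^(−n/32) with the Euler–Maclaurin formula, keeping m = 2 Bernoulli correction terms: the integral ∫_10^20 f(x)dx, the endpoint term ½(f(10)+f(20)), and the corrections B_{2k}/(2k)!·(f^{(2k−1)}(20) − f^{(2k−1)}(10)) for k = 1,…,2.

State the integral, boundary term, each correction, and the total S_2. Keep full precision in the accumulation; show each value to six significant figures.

S_2 ≈ 101.602

The integral term ∫_10^20 x·e^(−x/32) dx = 92.6164.
½[f(10) + f(20)] = ½[7.31616 + 10.7052] = 9.01069.
Integral + boundary = 101.627.
k=1: B_{2}/(2)! × [f^{(1)}(20) − f^{(1)}(10)] = 1/12 × (0.200723 − 0.502986) = -0.0251886.
Running total after k=1: 101.602.
k=2: B_{4}/(4)! × [f^{(3)}(20) − f^{(3)}(10)] = −1/720 × (0.00124145 − 0.00192013) = 9.42615e-07.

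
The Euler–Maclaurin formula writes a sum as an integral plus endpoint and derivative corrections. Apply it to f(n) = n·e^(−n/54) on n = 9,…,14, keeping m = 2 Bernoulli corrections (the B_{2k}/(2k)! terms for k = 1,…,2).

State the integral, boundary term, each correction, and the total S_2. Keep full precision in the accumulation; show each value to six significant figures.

S_2 ≈ 55.5307

The integral term ∫_9^14 x·e^(−x/54) dx = 46.3314.
Endpoint term: (f(9) + f(14))/2 = (7.61834 + 10.8027)/2 = 9.21053.
Running total after boundary: 55.5419.
Order-1 term: 1/12 · (0.571573 − 0.705401) = -0.0111524.
Running total after k=1: 55.5307.
Order-2 term: −1/720 · (0.000725246 − 0.000822485) = 1.35053e-07.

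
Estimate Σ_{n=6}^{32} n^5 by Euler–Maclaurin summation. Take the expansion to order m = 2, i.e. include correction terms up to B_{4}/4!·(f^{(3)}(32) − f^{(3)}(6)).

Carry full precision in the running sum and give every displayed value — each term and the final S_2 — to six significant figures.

S_2 ≈ 1.96167e+08

∫_6^32 x^5 dx evaluates to 1.78949e+08.
Boundary: ½(f(6) + f(32)) = ½(7776.00 + 3.35544e+07) = 1.67811e+07.
So far: 1.95730e+08.
Correction k=1: B_{2}/2! · (f^{(1)}(32) − f^{(1)}(6)) = 1/12 · (5.24288e+06 − 6480.00) = 436367.
Running total after k=1: 1.96167e+08.
Correction k=2: B_{4}/4! · (f^{(3)}(32) − f^{(3)}(6)) = −1/720 · (61440.0 − 2160.00) = -82.3333.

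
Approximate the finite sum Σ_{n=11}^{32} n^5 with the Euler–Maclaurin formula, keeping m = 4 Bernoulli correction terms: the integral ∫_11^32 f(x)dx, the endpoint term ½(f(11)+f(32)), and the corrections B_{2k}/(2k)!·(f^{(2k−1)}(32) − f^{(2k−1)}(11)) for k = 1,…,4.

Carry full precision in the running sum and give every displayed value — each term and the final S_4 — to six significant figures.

Integral: ∫_11^32 x^5 dx = 1.78662e+08.
½[f(11) + f(32)] = ½[161051 + 3.35544e+07] = 1.68577e+07.
Integral + boundary = 1.95519e+08.
Correction k=1: B_{2}/2! · (f^{(1)}(32) − f^{(1)}(11)) = 1/12 · (5.24288e+06 − 73205.0) = 430806.
Partial sum through k=1: 1.95950e+08.
Correction k=2: B_{4}/4! · (f^{(3)}(32) − f^{(3)}(11)) = −1/720 · (61440.0 − 7260.00) = -75.2500.
Partial sum through k=2: 1.95950e+08.
Correction k=3: B_{6}/6! · (f^{(5)}(32) − f^{(5)}(11)) = 1/30240 · (120.000 − 120.000) = 0.00000.
Partial sum through k=3: 1.95950e+08.
Correction k=4: B_{8}/8! · (f^{(7)}(32) − f^{(7)}(11)) = −1/1209600 · (0.00000 − 0.00000) = 0.00000.

S_4 ≈ 1.95950e+08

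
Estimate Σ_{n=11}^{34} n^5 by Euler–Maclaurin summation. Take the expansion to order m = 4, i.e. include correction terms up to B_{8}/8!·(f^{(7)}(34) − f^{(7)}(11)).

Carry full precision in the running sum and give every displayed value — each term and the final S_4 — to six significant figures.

The integral term ∫_11^34 x^5 dx = 2.57172e+08.
½[f(11) + f(34)] = ½[161051 + 4.54354e+07] = 2.27982e+07.
Integral + boundary = 2.79970e+08.
k=1: B_{2}/(2)! × [f^{(1)}(34) − f^{(1)}(11)] = 1/12 × (6.68168e+06 − 73205.0) = 550706.
After k=1: 2.80521e+08.
k=2: B_{4}/(4)! × [f^{(3)}(34) − f^{(3)}(11)] = −1/720 × (69360.0 − 7260.00) = -86.2500.
After k=2: 2.80521e+08.
k=3: B_{6}/(6)! × [f^{(5)}(34) − f^{(5)}(11)] = 1/30240 × (120.000 − 120.000) = 0.00000.
After k=3: 2.80521e+08.
k=4: B_{8}/(8)! × [f^{(7)}(34) − f^{(7)}(11)] = −1/1209600 × (0.00000 − 0.00000) = 0.00000.

S_4 ≈ 2.80521e+08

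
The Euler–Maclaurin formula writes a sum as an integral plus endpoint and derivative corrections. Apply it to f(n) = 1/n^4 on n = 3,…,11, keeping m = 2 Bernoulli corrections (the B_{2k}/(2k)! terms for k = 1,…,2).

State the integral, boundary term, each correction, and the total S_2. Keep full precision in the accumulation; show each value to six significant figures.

The integral term ∫_3^11 1/x^4 dx = 0.0120952.
½[f(3) + f(11)] = ½[0.0123457 + 6.83013e-05] = 0.00620699.
So far: 0.0183022.
Correction k=1: B_{2}/2! · (f^{(1)}(11) − f^{(1)}(3)) = 1/12 · (-2.48369e-05 − (-0.0164609)) = 0.00136967.
Partial sum through k=1: 0.0196719.
Correction k=2: B_{4}/4! · (f^{(3)}(11) − f^{(3)}(3)) = −1/720 · (-6.15790e-06 − (-0.0548697)) = -7.61993e-05.

S_2 ≈ 0.0195957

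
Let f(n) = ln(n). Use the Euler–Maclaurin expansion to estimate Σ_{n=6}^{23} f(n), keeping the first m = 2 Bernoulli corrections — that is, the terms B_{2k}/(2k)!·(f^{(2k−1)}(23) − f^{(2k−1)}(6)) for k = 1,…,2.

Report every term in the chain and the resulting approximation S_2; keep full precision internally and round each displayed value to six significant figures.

S_2 ≈ 46.8192

Integral: ∫_6^23 ln(x) dx = 44.3658.
½[f(6) + f(23)] = ½[1.79176 + 3.13549] = 2.46363.
Running total after boundary: 46.8294.
Correction k=1: B_{2}/2! · (f^{(1)}(23) − f^{(1)}(6)) = 1/12 · (0.0434783 − 0.166667) = -0.0102657.
Running total after k=1: 46.8192.
Correction k=2: B_{4}/4! · (f^{(3)}(23) − f^{(3)}(6)) = −1/720 · (0.000164379 − 0.00925926) = 1.26318e-05.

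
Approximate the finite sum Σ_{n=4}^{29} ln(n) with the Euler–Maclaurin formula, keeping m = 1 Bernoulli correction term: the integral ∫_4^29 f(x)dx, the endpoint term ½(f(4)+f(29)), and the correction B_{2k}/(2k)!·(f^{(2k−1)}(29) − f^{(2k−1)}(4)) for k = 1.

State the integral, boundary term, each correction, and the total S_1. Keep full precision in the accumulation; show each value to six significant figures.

S_1 ≈ 69.4652

Integral: ∫_4^29 ln(x) dx = 67.1064.
½[f(4) + f(29)] = ½[1.38629 + 3.36730] = 2.37680.
Integral + boundary = 69.4832.
Order-1 term: 1/12 · (0.0344828 − 0.250000) = -0.0179598.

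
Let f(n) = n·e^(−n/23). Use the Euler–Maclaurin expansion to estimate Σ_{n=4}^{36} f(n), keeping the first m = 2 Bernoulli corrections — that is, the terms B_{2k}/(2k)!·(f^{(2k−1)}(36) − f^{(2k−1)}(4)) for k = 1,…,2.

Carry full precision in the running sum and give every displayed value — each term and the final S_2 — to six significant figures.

S_2 ≈ 243.575

Integral: ∫_4^36 x·e^(−x/23) dx = 238.199.
Boundary: ½(f(4) + f(36)) = ½(3.36148 + 7.52553) = 5.44351.
So far: 243.642.
Order-1 term: 1/12 · (-0.118154 − 0.694219) = -0.0676978.
Partial sum through k=1: 243.575.
Order-2 term: −1/720 · (0.000566977 − 0.00448952) = 5.44798e-06.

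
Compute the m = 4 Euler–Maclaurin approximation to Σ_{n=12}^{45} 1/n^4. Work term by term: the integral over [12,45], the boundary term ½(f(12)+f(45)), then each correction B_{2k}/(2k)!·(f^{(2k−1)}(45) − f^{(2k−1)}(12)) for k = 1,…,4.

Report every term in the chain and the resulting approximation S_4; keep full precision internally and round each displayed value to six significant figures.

Integral: ∫_12^45 1/x^4 dx = 0.000189243.
Boundary: ½(f(12) + f(45)) = ½(4.82253e-05 + 2.43865e-07) = 2.42346e-05.
Integral + boundary = 0.000213478.
Order-1 term: 1/12 · (-2.16769e-08 − (-1.60751e-05)) = 1.33779e-06.
After k=1: 0.000214816.
Order-2 term: −1/720 · (-3.21139e-10 − (-3.34898e-06)) = -4.65091e-09.
After k=2: 0.000214811.
Order-3 term: 1/30240 · (-8.88089e-12 − (-1.30238e-06)) = 4.30679e-11.
After k=3: 0.000214811.
Order-4 term: −1/1209600 · (-3.94706e-13 − (-8.13988e-07)) = -6.72940e-13.

S_4 ≈ 0.000214811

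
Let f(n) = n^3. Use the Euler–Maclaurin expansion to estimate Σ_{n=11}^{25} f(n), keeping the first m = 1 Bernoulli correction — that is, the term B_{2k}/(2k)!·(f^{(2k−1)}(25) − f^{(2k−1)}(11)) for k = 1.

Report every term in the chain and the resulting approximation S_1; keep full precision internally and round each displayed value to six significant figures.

The integral term ∫_11^25 x^3 dx = 93996.0.
Endpoint term: (f(11) + f(25))/2 = (1331.00 + 15625.0)/2 = 8478.00.
So far: 102474.
Correction k=1: B_{2}/2! · (f^{(1)}(25) − f^{(1)}(11)) = 1/12 · (1875.00 − 363.000) = 126.000.

S_1 ≈ 102600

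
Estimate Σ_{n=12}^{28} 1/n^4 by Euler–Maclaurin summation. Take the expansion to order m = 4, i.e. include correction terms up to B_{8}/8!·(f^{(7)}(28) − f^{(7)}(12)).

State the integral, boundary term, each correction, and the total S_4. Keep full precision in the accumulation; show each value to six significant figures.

S_4 ≈ 0.000203958

∫_12^28 1/x^4 dx evaluates to 0.000177717.
Endpoint term: (f(12) + f(28))/2 = (4.82253e-05 + 1.62693e-06)/2 = 2.49261e-05.
Integral + boundary = 0.000202643.
k=1: B_{2}/(2)! × [f^{(1)}(28) − f^{(1)}(12)] = 1/12 × (-2.32418e-07 − (-1.60751e-05)) = 1.32022e-06.
Partial sum through k=1: 0.000203963.
k=2: B_{4}/(4)! × [f^{(3)}(28) − f^{(3)}(12)] = −1/720 × (-8.89355e-09 − (-3.34898e-06)) = -4.63901e-09.
Partial sum through k=2: 0.000203958.
k=3: B_{6}/(6)! × [f^{(5)}(28) − f^{(5)}(12)] = 1/30240 × (-6.35253e-10 − (-1.30238e-06)) = 4.30471e-11.
Partial sum through k=3: 0.000203958.
k=4: B_{8}/(8)! × [f^{(7)}(28) − f^{(7)}(12)] = −1/1209600 × (-7.29245e-11 − (-8.13988e-07)) = -6.72880e-13.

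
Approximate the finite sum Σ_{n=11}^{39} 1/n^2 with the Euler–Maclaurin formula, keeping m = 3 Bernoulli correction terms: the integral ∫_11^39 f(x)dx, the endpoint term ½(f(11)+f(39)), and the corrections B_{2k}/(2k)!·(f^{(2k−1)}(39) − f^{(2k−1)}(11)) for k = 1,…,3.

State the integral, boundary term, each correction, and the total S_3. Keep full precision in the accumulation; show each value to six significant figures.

∫_11^39 1/x^2 dx evaluates to 0.0652681.
½[f(11) + f(39)] = ½[0.00826446 + 0.000657462] = 0.00446096.
Running total after boundary: 0.0697290.
k=1: B_{2}/(2)! × [f^{(1)}(39) − f^{(1)}(11)] = 1/12 × (-3.37160e-05 − (-0.00150263)) = 0.000122409.
After k=1: 0.0698514.
k=2: B_{4}/(4)! × [f^{(3)}(39) − f^{(3)}(11)] = −1/720 × (-2.66004e-07 − (-0.000149021)) = -2.06604e-07.
After k=2: 0.0698512.
k=3: B_{6}/(6)! × [f^{(5)}(39) − f^{(5)}(11)] = 1/30240 × (-5.24663e-09 − (-3.69474e-05)) = 1.22163e-09.

S_3 ≈ 0.0698512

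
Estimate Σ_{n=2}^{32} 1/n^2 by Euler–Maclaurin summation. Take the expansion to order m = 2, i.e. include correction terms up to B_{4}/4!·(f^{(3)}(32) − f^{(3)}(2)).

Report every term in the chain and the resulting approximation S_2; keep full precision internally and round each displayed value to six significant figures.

S_2 ≈ 0.614025

Integral: ∫_2^32 1/x^2 dx = 0.468750.
Endpoint term: (f(2) + f(32))/2 = (0.250000 + 0.000976562)/2 = 0.125488.
Running total after boundary: 0.594238.
k=1: B_{2}/(2)! × [f^{(1)}(32) − f^{(1)}(2)] = 1/12 × (-6.10352e-05 − (-0.250000)) = 0.0208282.
Running total after k=1: 0.615067.
k=2: B_{4}/(4)! × [f^{(3)}(32) − f^{(3)}(2)] = −1/720 × (-7.15256e-07 − (-0.750000)) = -0.00104167.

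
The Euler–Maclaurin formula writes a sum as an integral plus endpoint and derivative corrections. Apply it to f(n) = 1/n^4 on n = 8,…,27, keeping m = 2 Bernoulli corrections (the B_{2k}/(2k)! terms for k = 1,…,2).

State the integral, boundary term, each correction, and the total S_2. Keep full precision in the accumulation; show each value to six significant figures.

S_2 ≈ 0.000767188

Integral: ∫_8^27 1/x^4 dx = 0.000634107.
Endpoint term: (f(8) + f(27))/2 = (0.000244141 + 1.88168e-06)/2 = 0.000123011.
Integral + boundary = 0.000757118.
Order-1 term: 1/12 · (-2.78767e-07 − (-0.000122070)) = 1.01493e-05.
Running total after k=1: 0.000767267.
Order-2 term: −1/720 · (-1.14719e-08 − (-5.72205e-05)) = -7.94569e-08.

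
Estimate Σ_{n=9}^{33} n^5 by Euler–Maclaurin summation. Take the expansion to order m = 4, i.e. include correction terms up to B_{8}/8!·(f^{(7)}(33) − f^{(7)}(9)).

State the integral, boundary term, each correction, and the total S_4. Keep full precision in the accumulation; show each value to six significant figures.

∫_9^33 x^5 dx evaluates to 2.15156e+08.
½[f(9) + f(33)] = ½[59049.0 + 3.91354e+07] = 1.95972e+07.
Integral + boundary = 2.34753e+08.
k=1: B_{2}/(2)! × [f^{(1)}(33) − f^{(1)}(9)] = 1/12 × (5.92960e+06 − 32805.0) = 491400.
Running total after k=1: 2.35245e+08.
k=2: B_{4}/(4)! × [f^{(3)}(33) − f^{(3)}(9)] = −1/720 × (65340.0 − 4860.00) = -84.0000.
Running total after k=2: 2.35245e+08.
k=3: B_{6}/(6)! × [f^{(5)}(33) − f^{(5)}(9)] = 1/30240 × (120.000 − 120.000) = 0.00000.
Running total after k=3: 2.35245e+08.
k=4: B_{8}/(8)! × [f^{(7)}(33) − f^{(7)}(9)] = −1/1209600 × (0.00000 − 0.00000) = 0.00000.

S_4 ≈ 2.35245e+08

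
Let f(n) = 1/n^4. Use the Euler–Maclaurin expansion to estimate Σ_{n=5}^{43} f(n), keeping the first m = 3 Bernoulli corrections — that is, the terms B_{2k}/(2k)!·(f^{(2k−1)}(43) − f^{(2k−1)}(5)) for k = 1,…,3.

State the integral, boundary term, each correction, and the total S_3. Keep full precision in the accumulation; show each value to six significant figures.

S_3 ≈ 0.00356727

Integral: ∫_5^43 1/x^4 dx = 0.00266247.
Boundary: ½(f(5) + f(43)) = ½(0.00160000 + 2.92500e-07) = 0.000800146.
So far: 0.00346262.
Correction k=1: B_{2}/2! · (f^{(1)}(43) − f^{(1)}(5)) = 1/12 · (-2.72093e-08 − (-0.00128000)) = 0.000106664.
Running total after k=1: 0.00356928.
Correction k=2: B_{4}/4! · (f^{(3)}(43) − f^{(3)}(5)) = −1/720 · (-4.41471e-10 − (-0.00153600)) = -2.13333e-06.
Running total after k=2: 0.00356715.
Correction k=3: B_{6}/6! · (f^{(5)}(43) − f^{(5)}(5)) = 1/30240 · (-1.33707e-11 − (-0.00344064)) = 1.13778e-07.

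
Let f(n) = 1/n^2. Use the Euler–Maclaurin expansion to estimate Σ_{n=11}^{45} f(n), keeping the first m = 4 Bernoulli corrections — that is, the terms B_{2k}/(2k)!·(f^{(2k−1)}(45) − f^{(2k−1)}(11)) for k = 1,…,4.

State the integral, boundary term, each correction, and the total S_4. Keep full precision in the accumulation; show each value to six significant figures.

∫_11^45 1/x^2 dx evaluates to 0.0686869.
Boundary: ½(f(11) + f(45)) = ½(0.00826446 + 0.000493827) = 0.00437914.
Running total after boundary: 0.0730660.
k=1: B_{2}/(2)! × [f^{(1)}(45) − f^{(1)}(11)] = 1/12 × (-2.19479e-05 − (-0.00150263)) = 0.000123390.
Running total after k=1: 0.0731894.
k=2: B_{4}/(4)! × [f^{(3)}(45) − f^{(3)}(11)] = −1/720 × (-1.30061e-07 − (-0.000149021)) = -2.06793e-07.
Running total after k=2: 0.0731892.
k=3: B_{6}/(6)! × [f^{(5)}(45) − f^{(5)}(11)] = 1/30240 × (-1.92684e-09 − (-3.69474e-05)) = 1.22174e-09.
Running total after k=3: 0.0731892.
k=4: B_{8}/(8)! × [f^{(7)}(45) − f^{(7)}(11)] = −1/1209600 × (-5.32854e-11 − (-1.70996e-05)) = -1.41365e-11.

S_4 ≈ 0.0731892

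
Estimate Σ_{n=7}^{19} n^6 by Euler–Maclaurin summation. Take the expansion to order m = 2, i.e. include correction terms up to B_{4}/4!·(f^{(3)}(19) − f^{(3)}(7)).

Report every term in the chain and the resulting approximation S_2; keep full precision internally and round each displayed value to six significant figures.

The integral term ∫_7^19 x^6 dx = 1.27578e+08.
½[f(7) + f(19)] = ½[117649 + 4.70459e+07] = 2.35818e+07.
So far: 1.51160e+08.
Order-1 term: 1/12 · (1.48566e+07 − 100842) = 1.22965e+06.
Running total after k=1: 1.52390e+08.
Order-2 term: −1/720 · (823080 − 41160.0) = -1086.00.

S_2 ≈ 1.52389e+08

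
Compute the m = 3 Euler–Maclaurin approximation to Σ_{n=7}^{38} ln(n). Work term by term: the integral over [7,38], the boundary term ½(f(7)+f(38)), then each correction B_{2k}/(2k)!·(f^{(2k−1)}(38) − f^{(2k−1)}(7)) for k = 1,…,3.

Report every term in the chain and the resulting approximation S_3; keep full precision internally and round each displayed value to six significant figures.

The integral term ∫_7^38 ln(x) dx = 93.6069.
½[f(7) + f(38)] = ½[1.94591 + 3.63759] = 2.79175.
Integral + boundary = 96.3987.
Order-1 term: 1/12 · (0.0263158 − 0.142857) = -0.00971178.
Running total after k=1: 96.3889.
Order-2 term: −1/720 · (3.64485e-05 − 0.00583090) = 8.04785e-06.
Running total after k=2: 96.3889.
Order-3 term: 1/30240 · (3.02896e-07 − 0.00142798) = -4.72114e-08.

S_3 ≈ 96.3889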